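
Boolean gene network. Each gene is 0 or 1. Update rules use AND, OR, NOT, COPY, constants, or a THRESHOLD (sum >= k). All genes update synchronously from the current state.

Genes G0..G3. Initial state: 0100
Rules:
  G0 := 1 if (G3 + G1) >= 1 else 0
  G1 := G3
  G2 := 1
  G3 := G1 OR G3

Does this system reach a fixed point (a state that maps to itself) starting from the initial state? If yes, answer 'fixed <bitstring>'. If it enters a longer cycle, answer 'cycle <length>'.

Answer: fixed 1111

Derivation:
Step 0: 0100
Step 1: G0=(0+1>=1)=1 G1=G3=0 G2=1(const) G3=G1|G3=1|0=1 -> 1011
Step 2: G0=(1+0>=1)=1 G1=G3=1 G2=1(const) G3=G1|G3=0|1=1 -> 1111
Step 3: G0=(1+1>=1)=1 G1=G3=1 G2=1(const) G3=G1|G3=1|1=1 -> 1111
Fixed point reached at step 2: 1111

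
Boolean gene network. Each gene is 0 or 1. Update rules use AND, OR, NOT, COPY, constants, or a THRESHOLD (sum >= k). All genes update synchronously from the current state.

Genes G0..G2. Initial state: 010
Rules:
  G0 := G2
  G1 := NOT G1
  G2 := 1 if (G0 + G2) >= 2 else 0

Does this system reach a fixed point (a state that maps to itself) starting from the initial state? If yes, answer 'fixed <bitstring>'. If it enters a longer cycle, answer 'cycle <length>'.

Step 0: 010
Step 1: G0=G2=0 G1=NOT G1=NOT 1=0 G2=(0+0>=2)=0 -> 000
Step 2: G0=G2=0 G1=NOT G1=NOT 0=1 G2=(0+0>=2)=0 -> 010
Cycle of length 2 starting at step 0 -> no fixed point

Answer: cycle 2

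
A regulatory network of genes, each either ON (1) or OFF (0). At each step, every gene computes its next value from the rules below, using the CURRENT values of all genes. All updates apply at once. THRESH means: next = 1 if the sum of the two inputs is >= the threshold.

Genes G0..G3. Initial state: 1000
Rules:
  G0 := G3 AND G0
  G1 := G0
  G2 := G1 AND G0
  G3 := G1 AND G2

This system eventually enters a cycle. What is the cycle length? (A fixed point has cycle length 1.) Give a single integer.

Answer: 1

Derivation:
Step 0: 1000
Step 1: G0=G3&G0=0&1=0 G1=G0=1 G2=G1&G0=0&1=0 G3=G1&G2=0&0=0 -> 0100
Step 2: G0=G3&G0=0&0=0 G1=G0=0 G2=G1&G0=1&0=0 G3=G1&G2=1&0=0 -> 0000
Step 3: G0=G3&G0=0&0=0 G1=G0=0 G2=G1&G0=0&0=0 G3=G1&G2=0&0=0 -> 0000
State from step 3 equals state from step 2 -> cycle length 1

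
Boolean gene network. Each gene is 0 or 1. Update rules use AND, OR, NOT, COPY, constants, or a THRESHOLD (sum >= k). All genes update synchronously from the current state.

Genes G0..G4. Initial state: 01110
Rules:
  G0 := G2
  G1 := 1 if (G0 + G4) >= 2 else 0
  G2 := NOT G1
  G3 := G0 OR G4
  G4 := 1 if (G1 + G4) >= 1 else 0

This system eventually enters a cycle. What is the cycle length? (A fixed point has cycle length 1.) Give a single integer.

Answer: 2

Derivation:
Step 0: 01110
Step 1: G0=G2=1 G1=(0+0>=2)=0 G2=NOT G1=NOT 1=0 G3=G0|G4=0|0=0 G4=(1+0>=1)=1 -> 10001
Step 2: G0=G2=0 G1=(1+1>=2)=1 G2=NOT G1=NOT 0=1 G3=G0|G4=1|1=1 G4=(0+1>=1)=1 -> 01111
Step 3: G0=G2=1 G1=(0+1>=2)=0 G2=NOT G1=NOT 1=0 G3=G0|G4=0|1=1 G4=(1+1>=1)=1 -> 10011
Step 4: G0=G2=0 G1=(1+1>=2)=1 G2=NOT G1=NOT 0=1 G3=G0|G4=1|1=1 G4=(0+1>=1)=1 -> 01111
State from step 4 equals state from step 2 -> cycle length 2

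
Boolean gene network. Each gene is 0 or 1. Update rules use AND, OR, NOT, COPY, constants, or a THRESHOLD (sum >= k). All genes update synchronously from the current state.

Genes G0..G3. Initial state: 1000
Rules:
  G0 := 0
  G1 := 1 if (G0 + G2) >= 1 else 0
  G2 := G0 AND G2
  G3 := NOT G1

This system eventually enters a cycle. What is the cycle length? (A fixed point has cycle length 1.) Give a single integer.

Step 0: 1000
Step 1: G0=0(const) G1=(1+0>=1)=1 G2=G0&G2=1&0=0 G3=NOT G1=NOT 0=1 -> 0101
Step 2: G0=0(const) G1=(0+0>=1)=0 G2=G0&G2=0&0=0 G3=NOT G1=NOT 1=0 -> 0000
Step 3: G0=0(const) G1=(0+0>=1)=0 G2=G0&G2=0&0=0 G3=NOT G1=NOT 0=1 -> 0001
Step 4: G0=0(const) G1=(0+0>=1)=0 G2=G0&G2=0&0=0 G3=NOT G1=NOT 0=1 -> 0001
State from step 4 equals state from step 3 -> cycle length 1

Answer: 1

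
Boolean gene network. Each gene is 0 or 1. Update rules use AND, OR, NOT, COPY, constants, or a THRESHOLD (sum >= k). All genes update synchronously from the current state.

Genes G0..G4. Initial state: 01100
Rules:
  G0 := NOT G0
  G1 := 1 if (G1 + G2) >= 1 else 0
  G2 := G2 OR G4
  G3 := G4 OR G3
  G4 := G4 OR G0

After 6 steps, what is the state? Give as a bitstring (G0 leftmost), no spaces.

Step 1: G0=NOT G0=NOT 0=1 G1=(1+1>=1)=1 G2=G2|G4=1|0=1 G3=G4|G3=0|0=0 G4=G4|G0=0|0=0 -> 11100
Step 2: G0=NOT G0=NOT 1=0 G1=(1+1>=1)=1 G2=G2|G4=1|0=1 G3=G4|G3=0|0=0 G4=G4|G0=0|1=1 -> 01101
Step 3: G0=NOT G0=NOT 0=1 G1=(1+1>=1)=1 G2=G2|G4=1|1=1 G3=G4|G3=1|0=1 G4=G4|G0=1|0=1 -> 11111
Step 4: G0=NOT G0=NOT 1=0 G1=(1+1>=1)=1 G2=G2|G4=1|1=1 G3=G4|G3=1|1=1 G4=G4|G0=1|1=1 -> 01111
Step 5: G0=NOT G0=NOT 0=1 G1=(1+1>=1)=1 G2=G2|G4=1|1=1 G3=G4|G3=1|1=1 G4=G4|G0=1|0=1 -> 11111
Step 6: G0=NOT G0=NOT 1=0 G1=(1+1>=1)=1 G2=G2|G4=1|1=1 G3=G4|G3=1|1=1 G4=G4|G0=1|1=1 -> 01111

01111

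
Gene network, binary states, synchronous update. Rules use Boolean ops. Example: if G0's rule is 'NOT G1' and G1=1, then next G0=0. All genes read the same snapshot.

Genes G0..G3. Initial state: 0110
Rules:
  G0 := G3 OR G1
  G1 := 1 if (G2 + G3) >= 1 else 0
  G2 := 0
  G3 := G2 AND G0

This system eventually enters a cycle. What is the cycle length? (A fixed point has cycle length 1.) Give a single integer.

Step 0: 0110
Step 1: G0=G3|G1=0|1=1 G1=(1+0>=1)=1 G2=0(const) G3=G2&G0=1&0=0 -> 1100
Step 2: G0=G3|G1=0|1=1 G1=(0+0>=1)=0 G2=0(const) G3=G2&G0=0&1=0 -> 1000
Step 3: G0=G3|G1=0|0=0 G1=(0+0>=1)=0 G2=0(const) G3=G2&G0=0&1=0 -> 0000
Step 4: G0=G3|G1=0|0=0 G1=(0+0>=1)=0 G2=0(const) G3=G2&G0=0&0=0 -> 0000
State from step 4 equals state from step 3 -> cycle length 1

Answer: 1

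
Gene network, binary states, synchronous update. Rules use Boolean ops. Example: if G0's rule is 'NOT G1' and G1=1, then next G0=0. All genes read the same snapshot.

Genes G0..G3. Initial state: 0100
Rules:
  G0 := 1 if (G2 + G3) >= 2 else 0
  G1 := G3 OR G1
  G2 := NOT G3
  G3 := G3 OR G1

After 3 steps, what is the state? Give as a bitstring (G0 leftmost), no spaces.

Step 1: G0=(0+0>=2)=0 G1=G3|G1=0|1=1 G2=NOT G3=NOT 0=1 G3=G3|G1=0|1=1 -> 0111
Step 2: G0=(1+1>=2)=1 G1=G3|G1=1|1=1 G2=NOT G3=NOT 1=0 G3=G3|G1=1|1=1 -> 1101
Step 3: G0=(0+1>=2)=0 G1=G3|G1=1|1=1 G2=NOT G3=NOT 1=0 G3=G3|G1=1|1=1 -> 0101

0101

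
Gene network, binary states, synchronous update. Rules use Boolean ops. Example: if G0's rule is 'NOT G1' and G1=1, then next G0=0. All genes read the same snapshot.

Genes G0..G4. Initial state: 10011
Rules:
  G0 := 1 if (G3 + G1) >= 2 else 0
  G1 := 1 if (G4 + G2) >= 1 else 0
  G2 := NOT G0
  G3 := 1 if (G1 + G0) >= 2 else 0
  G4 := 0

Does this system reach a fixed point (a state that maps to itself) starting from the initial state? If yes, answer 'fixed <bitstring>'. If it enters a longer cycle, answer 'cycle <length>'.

Answer: fixed 01100

Derivation:
Step 0: 10011
Step 1: G0=(1+0>=2)=0 G1=(1+0>=1)=1 G2=NOT G0=NOT 1=0 G3=(0+1>=2)=0 G4=0(const) -> 01000
Step 2: G0=(0+1>=2)=0 G1=(0+0>=1)=0 G2=NOT G0=NOT 0=1 G3=(1+0>=2)=0 G4=0(const) -> 00100
Step 3: G0=(0+0>=2)=0 G1=(0+1>=1)=1 G2=NOT G0=NOT 0=1 G3=(0+0>=2)=0 G4=0(const) -> 01100
Step 4: G0=(0+1>=2)=0 G1=(0+1>=1)=1 G2=NOT G0=NOT 0=1 G3=(1+0>=2)=0 G4=0(const) -> 01100
Fixed point reached at step 3: 01100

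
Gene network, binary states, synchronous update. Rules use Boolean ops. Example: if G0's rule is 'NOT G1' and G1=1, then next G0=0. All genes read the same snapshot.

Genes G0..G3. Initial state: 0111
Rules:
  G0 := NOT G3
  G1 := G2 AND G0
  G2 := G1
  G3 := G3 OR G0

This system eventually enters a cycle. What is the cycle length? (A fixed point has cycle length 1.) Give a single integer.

Answer: 1

Derivation:
Step 0: 0111
Step 1: G0=NOT G3=NOT 1=0 G1=G2&G0=1&0=0 G2=G1=1 G3=G3|G0=1|0=1 -> 0011
Step 2: G0=NOT G3=NOT 1=0 G1=G2&G0=1&0=0 G2=G1=0 G3=G3|G0=1|0=1 -> 0001
Step 3: G0=NOT G3=NOT 1=0 G1=G2&G0=0&0=0 G2=G1=0 G3=G3|G0=1|0=1 -> 0001
State from step 3 equals state from step 2 -> cycle length 1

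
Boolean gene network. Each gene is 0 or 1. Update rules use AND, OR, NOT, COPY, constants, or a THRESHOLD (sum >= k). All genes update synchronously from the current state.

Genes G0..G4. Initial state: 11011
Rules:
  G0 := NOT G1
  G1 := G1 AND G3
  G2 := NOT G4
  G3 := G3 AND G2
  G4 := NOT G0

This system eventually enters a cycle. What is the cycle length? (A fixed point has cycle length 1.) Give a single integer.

Step 0: 11011
Step 1: G0=NOT G1=NOT 1=0 G1=G1&G3=1&1=1 G2=NOT G4=NOT 1=0 G3=G3&G2=1&0=0 G4=NOT G0=NOT 1=0 -> 01000
Step 2: G0=NOT G1=NOT 1=0 G1=G1&G3=1&0=0 G2=NOT G4=NOT 0=1 G3=G3&G2=0&0=0 G4=NOT G0=NOT 0=1 -> 00101
Step 3: G0=NOT G1=NOT 0=1 G1=G1&G3=0&0=0 G2=NOT G4=NOT 1=0 G3=G3&G2=0&1=0 G4=NOT G0=NOT 0=1 -> 10001
Step 4: G0=NOT G1=NOT 0=1 G1=G1&G3=0&0=0 G2=NOT G4=NOT 1=0 G3=G3&G2=0&0=0 G4=NOT G0=NOT 1=0 -> 10000
Step 5: G0=NOT G1=NOT 0=1 G1=G1&G3=0&0=0 G2=NOT G4=NOT 0=1 G3=G3&G2=0&0=0 G4=NOT G0=NOT 1=0 -> 10100
Step 6: G0=NOT G1=NOT 0=1 G1=G1&G3=0&0=0 G2=NOT G4=NOT 0=1 G3=G3&G2=0&1=0 G4=NOT G0=NOT 1=0 -> 10100
State from step 6 equals state from step 5 -> cycle length 1

Answer: 1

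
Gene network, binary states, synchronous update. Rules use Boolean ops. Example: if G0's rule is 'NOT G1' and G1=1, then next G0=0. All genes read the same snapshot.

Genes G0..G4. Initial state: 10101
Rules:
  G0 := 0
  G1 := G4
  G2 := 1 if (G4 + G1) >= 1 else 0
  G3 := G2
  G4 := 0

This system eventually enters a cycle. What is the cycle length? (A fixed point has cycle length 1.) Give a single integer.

Answer: 1

Derivation:
Step 0: 10101
Step 1: G0=0(const) G1=G4=1 G2=(1+0>=1)=1 G3=G2=1 G4=0(const) -> 01110
Step 2: G0=0(const) G1=G4=0 G2=(0+1>=1)=1 G3=G2=1 G4=0(const) -> 00110
Step 3: G0=0(const) G1=G4=0 G2=(0+0>=1)=0 G3=G2=1 G4=0(const) -> 00010
Step 4: G0=0(const) G1=G4=0 G2=(0+0>=1)=0 G3=G2=0 G4=0(const) -> 00000
Step 5: G0=0(const) G1=G4=0 G2=(0+0>=1)=0 G3=G2=0 G4=0(const) -> 00000
State from step 5 equals state from step 4 -> cycle length 1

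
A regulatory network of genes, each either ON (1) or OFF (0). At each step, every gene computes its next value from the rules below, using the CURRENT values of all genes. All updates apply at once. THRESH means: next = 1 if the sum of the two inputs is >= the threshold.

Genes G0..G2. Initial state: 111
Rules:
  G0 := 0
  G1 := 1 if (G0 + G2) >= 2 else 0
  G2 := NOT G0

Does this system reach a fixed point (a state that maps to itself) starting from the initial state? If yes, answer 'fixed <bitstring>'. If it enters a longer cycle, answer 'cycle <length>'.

Step 0: 111
Step 1: G0=0(const) G1=(1+1>=2)=1 G2=NOT G0=NOT 1=0 -> 010
Step 2: G0=0(const) G1=(0+0>=2)=0 G2=NOT G0=NOT 0=1 -> 001
Step 3: G0=0(const) G1=(0+1>=2)=0 G2=NOT G0=NOT 0=1 -> 001
Fixed point reached at step 2: 001

Answer: fixed 001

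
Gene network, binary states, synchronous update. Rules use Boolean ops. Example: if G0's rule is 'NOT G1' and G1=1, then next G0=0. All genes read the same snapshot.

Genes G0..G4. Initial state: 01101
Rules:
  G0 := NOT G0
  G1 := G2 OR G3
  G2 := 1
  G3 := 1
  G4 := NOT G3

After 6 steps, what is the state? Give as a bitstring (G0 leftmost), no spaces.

Step 1: G0=NOT G0=NOT 0=1 G1=G2|G3=1|0=1 G2=1(const) G3=1(const) G4=NOT G3=NOT 0=1 -> 11111
Step 2: G0=NOT G0=NOT 1=0 G1=G2|G3=1|1=1 G2=1(const) G3=1(const) G4=NOT G3=NOT 1=0 -> 01110
Step 3: G0=NOT G0=NOT 0=1 G1=G2|G3=1|1=1 G2=1(const) G3=1(const) G4=NOT G3=NOT 1=0 -> 11110
Step 4: G0=NOT G0=NOT 1=0 G1=G2|G3=1|1=1 G2=1(const) G3=1(const) G4=NOT G3=NOT 1=0 -> 01110
Step 5: G0=NOT G0=NOT 0=1 G1=G2|G3=1|1=1 G2=1(const) G3=1(const) G4=NOT G3=NOT 1=0 -> 11110
Step 6: G0=NOT G0=NOT 1=0 G1=G2|G3=1|1=1 G2=1(const) G3=1(const) G4=NOT G3=NOT 1=0 -> 01110

01110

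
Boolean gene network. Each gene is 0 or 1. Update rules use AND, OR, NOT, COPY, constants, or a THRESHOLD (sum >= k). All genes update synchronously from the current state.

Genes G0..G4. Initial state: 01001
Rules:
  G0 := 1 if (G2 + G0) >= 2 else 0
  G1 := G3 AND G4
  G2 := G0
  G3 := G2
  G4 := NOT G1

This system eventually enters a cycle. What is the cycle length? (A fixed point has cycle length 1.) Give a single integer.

Step 0: 01001
Step 1: G0=(0+0>=2)=0 G1=G3&G4=0&1=0 G2=G0=0 G3=G2=0 G4=NOT G1=NOT 1=0 -> 00000
Step 2: G0=(0+0>=2)=0 G1=G3&G4=0&0=0 G2=G0=0 G3=G2=0 G4=NOT G1=NOT 0=1 -> 00001
Step 3: G0=(0+0>=2)=0 G1=G3&G4=0&1=0 G2=G0=0 G3=G2=0 G4=NOT G1=NOT 0=1 -> 00001
State from step 3 equals state from step 2 -> cycle length 1

Answer: 1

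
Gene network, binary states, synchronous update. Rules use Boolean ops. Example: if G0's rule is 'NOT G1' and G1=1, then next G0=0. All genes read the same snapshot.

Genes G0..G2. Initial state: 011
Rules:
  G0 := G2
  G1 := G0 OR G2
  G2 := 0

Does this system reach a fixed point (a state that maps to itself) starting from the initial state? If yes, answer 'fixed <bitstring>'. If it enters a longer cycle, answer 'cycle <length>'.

Answer: fixed 000

Derivation:
Step 0: 011
Step 1: G0=G2=1 G1=G0|G2=0|1=1 G2=0(const) -> 110
Step 2: G0=G2=0 G1=G0|G2=1|0=1 G2=0(const) -> 010
Step 3: G0=G2=0 G1=G0|G2=0|0=0 G2=0(const) -> 000
Step 4: G0=G2=0 G1=G0|G2=0|0=0 G2=0(const) -> 000
Fixed point reached at step 3: 000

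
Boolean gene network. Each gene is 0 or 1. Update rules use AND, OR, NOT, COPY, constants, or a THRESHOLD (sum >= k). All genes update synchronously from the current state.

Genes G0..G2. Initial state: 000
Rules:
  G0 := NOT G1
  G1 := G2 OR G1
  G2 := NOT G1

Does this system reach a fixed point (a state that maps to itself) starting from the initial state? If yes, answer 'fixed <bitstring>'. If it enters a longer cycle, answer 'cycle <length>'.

Step 0: 000
Step 1: G0=NOT G1=NOT 0=1 G1=G2|G1=0|0=0 G2=NOT G1=NOT 0=1 -> 101
Step 2: G0=NOT G1=NOT 0=1 G1=G2|G1=1|0=1 G2=NOT G1=NOT 0=1 -> 111
Step 3: G0=NOT G1=NOT 1=0 G1=G2|G1=1|1=1 G2=NOT G1=NOT 1=0 -> 010
Step 4: G0=NOT G1=NOT 1=0 G1=G2|G1=0|1=1 G2=NOT G1=NOT 1=0 -> 010
Fixed point reached at step 3: 010

Answer: fixed 010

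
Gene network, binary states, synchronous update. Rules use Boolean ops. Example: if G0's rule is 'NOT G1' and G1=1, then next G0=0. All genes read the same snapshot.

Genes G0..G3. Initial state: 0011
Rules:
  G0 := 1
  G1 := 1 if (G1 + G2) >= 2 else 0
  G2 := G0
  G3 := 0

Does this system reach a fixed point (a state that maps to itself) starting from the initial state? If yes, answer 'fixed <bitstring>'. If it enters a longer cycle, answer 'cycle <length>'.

Step 0: 0011
Step 1: G0=1(const) G1=(0+1>=2)=0 G2=G0=0 G3=0(const) -> 1000
Step 2: G0=1(const) G1=(0+0>=2)=0 G2=G0=1 G3=0(const) -> 1010
Step 3: G0=1(const) G1=(0+1>=2)=0 G2=G0=1 G3=0(const) -> 1010
Fixed point reached at step 2: 1010

Answer: fixed 1010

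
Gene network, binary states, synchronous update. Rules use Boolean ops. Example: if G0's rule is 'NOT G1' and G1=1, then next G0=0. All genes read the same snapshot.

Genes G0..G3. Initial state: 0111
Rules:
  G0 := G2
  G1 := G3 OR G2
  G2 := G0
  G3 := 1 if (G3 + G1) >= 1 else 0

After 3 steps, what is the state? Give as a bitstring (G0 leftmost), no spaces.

Step 1: G0=G2=1 G1=G3|G2=1|1=1 G2=G0=0 G3=(1+1>=1)=1 -> 1101
Step 2: G0=G2=0 G1=G3|G2=1|0=1 G2=G0=1 G3=(1+1>=1)=1 -> 0111
Step 3: G0=G2=1 G1=G3|G2=1|1=1 G2=G0=0 G3=(1+1>=1)=1 -> 1101

1101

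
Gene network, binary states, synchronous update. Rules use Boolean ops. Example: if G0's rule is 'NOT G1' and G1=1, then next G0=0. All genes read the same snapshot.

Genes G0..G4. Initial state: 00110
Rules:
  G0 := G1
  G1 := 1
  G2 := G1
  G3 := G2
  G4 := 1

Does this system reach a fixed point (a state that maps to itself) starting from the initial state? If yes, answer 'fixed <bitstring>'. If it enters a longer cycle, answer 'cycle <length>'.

Answer: fixed 11111

Derivation:
Step 0: 00110
Step 1: G0=G1=0 G1=1(const) G2=G1=0 G3=G2=1 G4=1(const) -> 01011
Step 2: G0=G1=1 G1=1(const) G2=G1=1 G3=G2=0 G4=1(const) -> 11101
Step 3: G0=G1=1 G1=1(const) G2=G1=1 G3=G2=1 G4=1(const) -> 11111
Step 4: G0=G1=1 G1=1(const) G2=G1=1 G3=G2=1 G4=1(const) -> 11111
Fixed point reached at step 3: 11111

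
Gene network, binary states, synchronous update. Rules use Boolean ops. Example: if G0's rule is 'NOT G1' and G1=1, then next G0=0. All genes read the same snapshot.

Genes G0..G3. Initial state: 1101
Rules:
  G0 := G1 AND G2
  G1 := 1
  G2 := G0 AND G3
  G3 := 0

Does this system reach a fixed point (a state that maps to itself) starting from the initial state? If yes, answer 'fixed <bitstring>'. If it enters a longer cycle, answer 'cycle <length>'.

Step 0: 1101
Step 1: G0=G1&G2=1&0=0 G1=1(const) G2=G0&G3=1&1=1 G3=0(const) -> 0110
Step 2: G0=G1&G2=1&1=1 G1=1(const) G2=G0&G3=0&0=0 G3=0(const) -> 1100
Step 3: G0=G1&G2=1&0=0 G1=1(const) G2=G0&G3=1&0=0 G3=0(const) -> 0100
Step 4: G0=G1&G2=1&0=0 G1=1(const) G2=G0&G3=0&0=0 G3=0(const) -> 0100
Fixed point reached at step 3: 0100

Answer: fixed 0100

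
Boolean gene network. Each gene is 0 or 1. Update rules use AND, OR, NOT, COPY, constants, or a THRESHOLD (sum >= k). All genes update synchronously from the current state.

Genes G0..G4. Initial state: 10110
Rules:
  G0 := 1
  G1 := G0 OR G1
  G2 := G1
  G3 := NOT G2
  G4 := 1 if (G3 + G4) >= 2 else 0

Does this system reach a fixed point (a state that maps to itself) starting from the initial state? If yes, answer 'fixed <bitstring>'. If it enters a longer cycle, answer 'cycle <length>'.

Step 0: 10110
Step 1: G0=1(const) G1=G0|G1=1|0=1 G2=G1=0 G3=NOT G2=NOT 1=0 G4=(1+0>=2)=0 -> 11000
Step 2: G0=1(const) G1=G0|G1=1|1=1 G2=G1=1 G3=NOT G2=NOT 0=1 G4=(0+0>=2)=0 -> 11110
Step 3: G0=1(const) G1=G0|G1=1|1=1 G2=G1=1 G3=NOT G2=NOT 1=0 G4=(1+0>=2)=0 -> 11100
Step 4: G0=1(const) G1=G0|G1=1|1=1 G2=G1=1 G3=NOT G2=NOT 1=0 G4=(0+0>=2)=0 -> 11100
Fixed point reached at step 3: 11100

Answer: fixed 11100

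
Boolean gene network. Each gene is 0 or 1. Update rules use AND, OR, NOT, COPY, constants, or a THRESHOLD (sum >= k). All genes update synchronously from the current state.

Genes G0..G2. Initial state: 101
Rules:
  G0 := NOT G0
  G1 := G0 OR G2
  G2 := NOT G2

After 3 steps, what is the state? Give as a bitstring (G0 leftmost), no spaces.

Step 1: G0=NOT G0=NOT 1=0 G1=G0|G2=1|1=1 G2=NOT G2=NOT 1=0 -> 010
Step 2: G0=NOT G0=NOT 0=1 G1=G0|G2=0|0=0 G2=NOT G2=NOT 0=1 -> 101
Step 3: G0=NOT G0=NOT 1=0 G1=G0|G2=1|1=1 G2=NOT G2=NOT 1=0 -> 010

010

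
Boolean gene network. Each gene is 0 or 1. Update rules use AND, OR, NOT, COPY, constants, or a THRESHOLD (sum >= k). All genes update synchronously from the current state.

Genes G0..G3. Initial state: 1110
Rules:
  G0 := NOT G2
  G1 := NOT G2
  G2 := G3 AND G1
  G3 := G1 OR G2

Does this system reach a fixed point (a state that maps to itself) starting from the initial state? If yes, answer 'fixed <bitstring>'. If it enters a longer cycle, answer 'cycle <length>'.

Answer: cycle 5

Derivation:
Step 0: 1110
Step 1: G0=NOT G2=NOT 1=0 G1=NOT G2=NOT 1=0 G2=G3&G1=0&1=0 G3=G1|G2=1|1=1 -> 0001
Step 2: G0=NOT G2=NOT 0=1 G1=NOT G2=NOT 0=1 G2=G3&G1=1&0=0 G3=G1|G2=0|0=0 -> 1100
Step 3: G0=NOT G2=NOT 0=1 G1=NOT G2=NOT 0=1 G2=G3&G1=0&1=0 G3=G1|G2=1|0=1 -> 1101
Step 4: G0=NOT G2=NOT 0=1 G1=NOT G2=NOT 0=1 G2=G3&G1=1&1=1 G3=G1|G2=1|0=1 -> 1111
Step 5: G0=NOT G2=NOT 1=0 G1=NOT G2=NOT 1=0 G2=G3&G1=1&1=1 G3=G1|G2=1|1=1 -> 0011
Step 6: G0=NOT G2=NOT 1=0 G1=NOT G2=NOT 1=0 G2=G3&G1=1&0=0 G3=G1|G2=0|1=1 -> 0001
Cycle of length 5 starting at step 1 -> no fixed point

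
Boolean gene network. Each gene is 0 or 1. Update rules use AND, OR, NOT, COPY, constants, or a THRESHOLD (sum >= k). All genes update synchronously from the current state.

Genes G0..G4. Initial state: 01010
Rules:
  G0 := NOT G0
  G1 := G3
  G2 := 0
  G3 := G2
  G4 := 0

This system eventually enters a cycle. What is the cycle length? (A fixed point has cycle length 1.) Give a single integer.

Step 0: 01010
Step 1: G0=NOT G0=NOT 0=1 G1=G3=1 G2=0(const) G3=G2=0 G4=0(const) -> 11000
Step 2: G0=NOT G0=NOT 1=0 G1=G3=0 G2=0(const) G3=G2=0 G4=0(const) -> 00000
Step 3: G0=NOT G0=NOT 0=1 G1=G3=0 G2=0(const) G3=G2=0 G4=0(const) -> 10000
Step 4: G0=NOT G0=NOT 1=0 G1=G3=0 G2=0(const) G3=G2=0 G4=0(const) -> 00000
State from step 4 equals state from step 2 -> cycle length 2

Answer: 2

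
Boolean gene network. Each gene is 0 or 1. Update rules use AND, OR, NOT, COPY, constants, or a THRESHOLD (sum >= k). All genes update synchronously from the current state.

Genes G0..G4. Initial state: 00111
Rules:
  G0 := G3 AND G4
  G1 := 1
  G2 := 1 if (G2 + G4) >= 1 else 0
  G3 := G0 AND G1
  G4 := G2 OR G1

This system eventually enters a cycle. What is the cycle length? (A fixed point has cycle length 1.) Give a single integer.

Step 0: 00111
Step 1: G0=G3&G4=1&1=1 G1=1(const) G2=(1+1>=1)=1 G3=G0&G1=0&0=0 G4=G2|G1=1|0=1 -> 11101
Step 2: G0=G3&G4=0&1=0 G1=1(const) G2=(1+1>=1)=1 G3=G0&G1=1&1=1 G4=G2|G1=1|1=1 -> 01111
Step 3: G0=G3&G4=1&1=1 G1=1(const) G2=(1+1>=1)=1 G3=G0&G1=0&1=0 G4=G2|G1=1|1=1 -> 11101
State from step 3 equals state from step 1 -> cycle length 2

Answer: 2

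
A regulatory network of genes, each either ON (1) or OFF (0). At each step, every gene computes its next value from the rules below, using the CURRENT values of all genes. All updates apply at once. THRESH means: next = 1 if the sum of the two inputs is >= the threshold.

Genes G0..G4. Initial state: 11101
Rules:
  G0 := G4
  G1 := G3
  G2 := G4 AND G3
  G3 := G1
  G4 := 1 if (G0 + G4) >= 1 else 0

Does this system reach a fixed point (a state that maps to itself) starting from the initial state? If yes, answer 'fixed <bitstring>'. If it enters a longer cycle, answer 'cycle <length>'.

Step 0: 11101
Step 1: G0=G4=1 G1=G3=0 G2=G4&G3=1&0=0 G3=G1=1 G4=(1+1>=1)=1 -> 10011
Step 2: G0=G4=1 G1=G3=1 G2=G4&G3=1&1=1 G3=G1=0 G4=(1+1>=1)=1 -> 11101
Cycle of length 2 starting at step 0 -> no fixed point

Answer: cycle 2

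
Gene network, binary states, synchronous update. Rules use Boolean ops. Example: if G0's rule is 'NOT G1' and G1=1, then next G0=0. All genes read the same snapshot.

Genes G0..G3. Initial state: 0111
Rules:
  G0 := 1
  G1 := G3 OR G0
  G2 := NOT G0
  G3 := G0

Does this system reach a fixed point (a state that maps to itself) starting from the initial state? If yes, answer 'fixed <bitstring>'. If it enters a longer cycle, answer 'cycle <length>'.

Answer: fixed 1101

Derivation:
Step 0: 0111
Step 1: G0=1(const) G1=G3|G0=1|0=1 G2=NOT G0=NOT 0=1 G3=G0=0 -> 1110
Step 2: G0=1(const) G1=G3|G0=0|1=1 G2=NOT G0=NOT 1=0 G3=G0=1 -> 1101
Step 3: G0=1(const) G1=G3|G0=1|1=1 G2=NOT G0=NOT 1=0 G3=G0=1 -> 1101
Fixed point reached at step 2: 1101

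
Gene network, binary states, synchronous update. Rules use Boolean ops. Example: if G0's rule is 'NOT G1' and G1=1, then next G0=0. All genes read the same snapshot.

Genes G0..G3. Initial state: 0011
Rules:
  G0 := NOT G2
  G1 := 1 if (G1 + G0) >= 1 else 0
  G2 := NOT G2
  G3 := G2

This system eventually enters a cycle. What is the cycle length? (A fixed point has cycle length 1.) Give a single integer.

Step 0: 0011
Step 1: G0=NOT G2=NOT 1=0 G1=(0+0>=1)=0 G2=NOT G2=NOT 1=0 G3=G2=1 -> 0001
Step 2: G0=NOT G2=NOT 0=1 G1=(0+0>=1)=0 G2=NOT G2=NOT 0=1 G3=G2=0 -> 1010
Step 3: G0=NOT G2=NOT 1=0 G1=(0+1>=1)=1 G2=NOT G2=NOT 1=0 G3=G2=1 -> 0101
Step 4: G0=NOT G2=NOT 0=1 G1=(1+0>=1)=1 G2=NOT G2=NOT 0=1 G3=G2=0 -> 1110
Step 5: G0=NOT G2=NOT 1=0 G1=(1+1>=1)=1 G2=NOT G2=NOT 1=0 G3=G2=1 -> 0101
State from step 5 equals state from step 3 -> cycle length 2

Answer: 2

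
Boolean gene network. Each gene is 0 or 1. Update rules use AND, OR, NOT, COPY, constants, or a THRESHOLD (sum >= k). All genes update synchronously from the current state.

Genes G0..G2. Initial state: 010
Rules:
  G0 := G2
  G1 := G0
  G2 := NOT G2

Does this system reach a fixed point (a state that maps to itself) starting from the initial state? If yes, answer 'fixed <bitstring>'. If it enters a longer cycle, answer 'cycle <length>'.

Answer: cycle 2

Derivation:
Step 0: 010
Step 1: G0=G2=0 G1=G0=0 G2=NOT G2=NOT 0=1 -> 001
Step 2: G0=G2=1 G1=G0=0 G2=NOT G2=NOT 1=0 -> 100
Step 3: G0=G2=0 G1=G0=1 G2=NOT G2=NOT 0=1 -> 011
Step 4: G0=G2=1 G1=G0=0 G2=NOT G2=NOT 1=0 -> 100
Cycle of length 2 starting at step 2 -> no fixed point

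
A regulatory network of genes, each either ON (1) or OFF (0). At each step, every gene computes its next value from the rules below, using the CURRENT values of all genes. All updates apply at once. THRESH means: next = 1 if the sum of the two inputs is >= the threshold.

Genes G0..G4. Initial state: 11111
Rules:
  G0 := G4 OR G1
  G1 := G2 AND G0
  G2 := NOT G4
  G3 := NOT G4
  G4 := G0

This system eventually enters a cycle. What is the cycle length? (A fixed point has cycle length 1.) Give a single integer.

Answer: 1

Derivation:
Step 0: 11111
Step 1: G0=G4|G1=1|1=1 G1=G2&G0=1&1=1 G2=NOT G4=NOT 1=0 G3=NOT G4=NOT 1=0 G4=G0=1 -> 11001
Step 2: G0=G4|G1=1|1=1 G1=G2&G0=0&1=0 G2=NOT G4=NOT 1=0 G3=NOT G4=NOT 1=0 G4=G0=1 -> 10001
Step 3: G0=G4|G1=1|0=1 G1=G2&G0=0&1=0 G2=NOT G4=NOT 1=0 G3=NOT G4=NOT 1=0 G4=G0=1 -> 10001
State from step 3 equals state from step 2 -> cycle length 1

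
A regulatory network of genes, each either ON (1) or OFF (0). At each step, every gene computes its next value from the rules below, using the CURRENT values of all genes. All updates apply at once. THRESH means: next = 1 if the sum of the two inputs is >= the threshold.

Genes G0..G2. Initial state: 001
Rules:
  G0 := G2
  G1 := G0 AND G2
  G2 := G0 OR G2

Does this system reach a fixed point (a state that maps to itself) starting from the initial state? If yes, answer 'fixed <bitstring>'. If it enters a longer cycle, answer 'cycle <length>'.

Step 0: 001
Step 1: G0=G2=1 G1=G0&G2=0&1=0 G2=G0|G2=0|1=1 -> 101
Step 2: G0=G2=1 G1=G0&G2=1&1=1 G2=G0|G2=1|1=1 -> 111
Step 3: G0=G2=1 G1=G0&G2=1&1=1 G2=G0|G2=1|1=1 -> 111
Fixed point reached at step 2: 111

Answer: fixed 111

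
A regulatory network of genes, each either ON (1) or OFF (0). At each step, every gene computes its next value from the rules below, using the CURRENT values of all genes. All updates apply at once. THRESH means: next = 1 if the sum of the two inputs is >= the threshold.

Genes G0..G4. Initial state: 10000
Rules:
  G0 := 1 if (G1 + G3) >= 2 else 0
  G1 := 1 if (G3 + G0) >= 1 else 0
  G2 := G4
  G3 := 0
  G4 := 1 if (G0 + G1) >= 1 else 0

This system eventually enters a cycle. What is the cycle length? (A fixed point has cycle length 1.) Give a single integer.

Step 0: 10000
Step 1: G0=(0+0>=2)=0 G1=(0+1>=1)=1 G2=G4=0 G3=0(const) G4=(1+0>=1)=1 -> 01001
Step 2: G0=(1+0>=2)=0 G1=(0+0>=1)=0 G2=G4=1 G3=0(const) G4=(0+1>=1)=1 -> 00101
Step 3: G0=(0+0>=2)=0 G1=(0+0>=1)=0 G2=G4=1 G3=0(const) G4=(0+0>=1)=0 -> 00100
Step 4: G0=(0+0>=2)=0 G1=(0+0>=1)=0 G2=G4=0 G3=0(const) G4=(0+0>=1)=0 -> 00000
Step 5: G0=(0+0>=2)=0 G1=(0+0>=1)=0 G2=G4=0 G3=0(const) G4=(0+0>=1)=0 -> 00000
State from step 5 equals state from step 4 -> cycle length 1

Answer: 1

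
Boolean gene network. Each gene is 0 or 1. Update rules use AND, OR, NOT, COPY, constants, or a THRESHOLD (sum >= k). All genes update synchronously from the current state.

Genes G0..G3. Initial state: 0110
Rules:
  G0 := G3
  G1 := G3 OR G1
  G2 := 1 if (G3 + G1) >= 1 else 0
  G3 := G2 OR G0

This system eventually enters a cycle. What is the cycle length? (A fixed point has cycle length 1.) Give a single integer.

Step 0: 0110
Step 1: G0=G3=0 G1=G3|G1=0|1=1 G2=(0+1>=1)=1 G3=G2|G0=1|0=1 -> 0111
Step 2: G0=G3=1 G1=G3|G1=1|1=1 G2=(1+1>=1)=1 G3=G2|G0=1|0=1 -> 1111
Step 3: G0=G3=1 G1=G3|G1=1|1=1 G2=(1+1>=1)=1 G3=G2|G0=1|1=1 -> 1111
State from step 3 equals state from step 2 -> cycle length 1

Answer: 1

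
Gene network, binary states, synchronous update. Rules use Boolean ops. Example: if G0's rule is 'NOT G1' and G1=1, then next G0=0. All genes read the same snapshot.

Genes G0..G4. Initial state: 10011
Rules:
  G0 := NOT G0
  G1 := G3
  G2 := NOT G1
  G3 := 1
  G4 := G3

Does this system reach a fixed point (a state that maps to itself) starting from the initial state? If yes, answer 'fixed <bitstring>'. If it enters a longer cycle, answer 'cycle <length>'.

Step 0: 10011
Step 1: G0=NOT G0=NOT 1=0 G1=G3=1 G2=NOT G1=NOT 0=1 G3=1(const) G4=G3=1 -> 01111
Step 2: G0=NOT G0=NOT 0=1 G1=G3=1 G2=NOT G1=NOT 1=0 G3=1(const) G4=G3=1 -> 11011
Step 3: G0=NOT G0=NOT 1=0 G1=G3=1 G2=NOT G1=NOT 1=0 G3=1(const) G4=G3=1 -> 01011
Step 4: G0=NOT G0=NOT 0=1 G1=G3=1 G2=NOT G1=NOT 1=0 G3=1(const) G4=G3=1 -> 11011
Cycle of length 2 starting at step 2 -> no fixed point

Answer: cycle 2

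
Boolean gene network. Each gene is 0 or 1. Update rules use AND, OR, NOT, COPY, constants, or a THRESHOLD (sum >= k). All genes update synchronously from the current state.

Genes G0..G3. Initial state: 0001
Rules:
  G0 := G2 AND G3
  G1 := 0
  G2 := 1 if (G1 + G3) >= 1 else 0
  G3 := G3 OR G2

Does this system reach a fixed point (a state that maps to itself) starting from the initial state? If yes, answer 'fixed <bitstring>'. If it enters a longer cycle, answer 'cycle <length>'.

Step 0: 0001
Step 1: G0=G2&G3=0&1=0 G1=0(const) G2=(0+1>=1)=1 G3=G3|G2=1|0=1 -> 0011
Step 2: G0=G2&G3=1&1=1 G1=0(const) G2=(0+1>=1)=1 G3=G3|G2=1|1=1 -> 1011
Step 3: G0=G2&G3=1&1=1 G1=0(const) G2=(0+1>=1)=1 G3=G3|G2=1|1=1 -> 1011
Fixed point reached at step 2: 1011

Answer: fixed 1011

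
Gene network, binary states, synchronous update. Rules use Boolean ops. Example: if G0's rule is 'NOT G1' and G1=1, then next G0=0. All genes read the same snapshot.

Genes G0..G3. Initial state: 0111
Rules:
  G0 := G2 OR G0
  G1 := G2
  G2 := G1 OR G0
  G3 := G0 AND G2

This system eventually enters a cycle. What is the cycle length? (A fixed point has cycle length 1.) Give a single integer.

Step 0: 0111
Step 1: G0=G2|G0=1|0=1 G1=G2=1 G2=G1|G0=1|0=1 G3=G0&G2=0&1=0 -> 1110
Step 2: G0=G2|G0=1|1=1 G1=G2=1 G2=G1|G0=1|1=1 G3=G0&G2=1&1=1 -> 1111
Step 3: G0=G2|G0=1|1=1 G1=G2=1 G2=G1|G0=1|1=1 G3=G0&G2=1&1=1 -> 1111
State from step 3 equals state from step 2 -> cycle length 1

Answer: 1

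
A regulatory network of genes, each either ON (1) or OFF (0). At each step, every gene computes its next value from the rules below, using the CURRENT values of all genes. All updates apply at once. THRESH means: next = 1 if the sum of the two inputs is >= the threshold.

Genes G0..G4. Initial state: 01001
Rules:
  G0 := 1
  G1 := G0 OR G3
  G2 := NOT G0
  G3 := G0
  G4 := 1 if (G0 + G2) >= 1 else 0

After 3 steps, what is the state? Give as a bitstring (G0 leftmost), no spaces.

Step 1: G0=1(const) G1=G0|G3=0|0=0 G2=NOT G0=NOT 0=1 G3=G0=0 G4=(0+0>=1)=0 -> 10100
Step 2: G0=1(const) G1=G0|G3=1|0=1 G2=NOT G0=NOT 1=0 G3=G0=1 G4=(1+1>=1)=1 -> 11011
Step 3: G0=1(const) G1=G0|G3=1|1=1 G2=NOT G0=NOT 1=0 G3=G0=1 G4=(1+0>=1)=1 -> 11011

11011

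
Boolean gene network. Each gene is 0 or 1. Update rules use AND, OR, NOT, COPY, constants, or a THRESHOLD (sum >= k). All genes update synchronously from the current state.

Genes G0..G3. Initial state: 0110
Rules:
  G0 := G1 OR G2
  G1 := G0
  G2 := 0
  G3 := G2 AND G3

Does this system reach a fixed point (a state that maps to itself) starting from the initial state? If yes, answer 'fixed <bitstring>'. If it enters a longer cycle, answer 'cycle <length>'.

Step 0: 0110
Step 1: G0=G1|G2=1|1=1 G1=G0=0 G2=0(const) G3=G2&G3=1&0=0 -> 1000
Step 2: G0=G1|G2=0|0=0 G1=G0=1 G2=0(const) G3=G2&G3=0&0=0 -> 0100
Step 3: G0=G1|G2=1|0=1 G1=G0=0 G2=0(const) G3=G2&G3=0&0=0 -> 1000
Cycle of length 2 starting at step 1 -> no fixed point

Answer: cycle 2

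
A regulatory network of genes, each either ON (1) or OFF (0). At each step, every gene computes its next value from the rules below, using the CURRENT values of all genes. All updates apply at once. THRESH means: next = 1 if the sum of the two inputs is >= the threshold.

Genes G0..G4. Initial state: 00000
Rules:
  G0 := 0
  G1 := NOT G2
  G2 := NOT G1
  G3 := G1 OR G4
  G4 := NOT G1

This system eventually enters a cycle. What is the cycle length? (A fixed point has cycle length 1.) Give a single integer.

Answer: 2

Derivation:
Step 0: 00000
Step 1: G0=0(const) G1=NOT G2=NOT 0=1 G2=NOT G1=NOT 0=1 G3=G1|G4=0|0=0 G4=NOT G1=NOT 0=1 -> 01101
Step 2: G0=0(const) G1=NOT G2=NOT 1=0 G2=NOT G1=NOT 1=0 G3=G1|G4=1|1=1 G4=NOT G1=NOT 1=0 -> 00010
Step 3: G0=0(const) G1=NOT G2=NOT 0=1 G2=NOT G1=NOT 0=1 G3=G1|G4=0|0=0 G4=NOT G1=NOT 0=1 -> 01101
State from step 3 equals state from step 1 -> cycle length 2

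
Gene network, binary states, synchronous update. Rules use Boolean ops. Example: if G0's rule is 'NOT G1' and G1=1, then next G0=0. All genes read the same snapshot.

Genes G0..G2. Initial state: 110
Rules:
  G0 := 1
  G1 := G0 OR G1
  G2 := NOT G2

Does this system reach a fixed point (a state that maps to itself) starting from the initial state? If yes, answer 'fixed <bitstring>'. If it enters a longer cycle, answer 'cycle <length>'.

Answer: cycle 2

Derivation:
Step 0: 110
Step 1: G0=1(const) G1=G0|G1=1|1=1 G2=NOT G2=NOT 0=1 -> 111
Step 2: G0=1(const) G1=G0|G1=1|1=1 G2=NOT G2=NOT 1=0 -> 110
Cycle of length 2 starting at step 0 -> no fixed point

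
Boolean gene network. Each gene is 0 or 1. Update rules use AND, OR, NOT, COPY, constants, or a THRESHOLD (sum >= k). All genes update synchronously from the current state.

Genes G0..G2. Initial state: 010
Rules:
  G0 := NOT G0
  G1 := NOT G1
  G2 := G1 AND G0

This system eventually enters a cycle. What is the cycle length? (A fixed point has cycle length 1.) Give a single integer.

Answer: 2

Derivation:
Step 0: 010
Step 1: G0=NOT G0=NOT 0=1 G1=NOT G1=NOT 1=0 G2=G1&G0=1&0=0 -> 100
Step 2: G0=NOT G0=NOT 1=0 G1=NOT G1=NOT 0=1 G2=G1&G0=0&1=0 -> 010
State from step 2 equals state from step 0 -> cycle length 2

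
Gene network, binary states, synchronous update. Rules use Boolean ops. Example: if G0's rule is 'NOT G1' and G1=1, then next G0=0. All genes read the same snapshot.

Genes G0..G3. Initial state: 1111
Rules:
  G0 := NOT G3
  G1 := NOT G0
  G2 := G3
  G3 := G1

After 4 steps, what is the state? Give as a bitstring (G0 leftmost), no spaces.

Step 1: G0=NOT G3=NOT 1=0 G1=NOT G0=NOT 1=0 G2=G3=1 G3=G1=1 -> 0011
Step 2: G0=NOT G3=NOT 1=0 G1=NOT G0=NOT 0=1 G2=G3=1 G3=G1=0 -> 0110
Step 3: G0=NOT G3=NOT 0=1 G1=NOT G0=NOT 0=1 G2=G3=0 G3=G1=1 -> 1101
Step 4: G0=NOT G3=NOT 1=0 G1=NOT G0=NOT 1=0 G2=G3=1 G3=G1=1 -> 0011

0011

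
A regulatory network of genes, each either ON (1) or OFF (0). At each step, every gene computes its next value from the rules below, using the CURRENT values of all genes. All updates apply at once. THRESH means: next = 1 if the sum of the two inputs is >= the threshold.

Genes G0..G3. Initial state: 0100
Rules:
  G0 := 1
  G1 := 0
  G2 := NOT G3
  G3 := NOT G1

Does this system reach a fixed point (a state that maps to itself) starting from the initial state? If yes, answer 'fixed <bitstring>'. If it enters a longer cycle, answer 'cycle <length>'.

Answer: fixed 1001

Derivation:
Step 0: 0100
Step 1: G0=1(const) G1=0(const) G2=NOT G3=NOT 0=1 G3=NOT G1=NOT 1=0 -> 1010
Step 2: G0=1(const) G1=0(const) G2=NOT G3=NOT 0=1 G3=NOT G1=NOT 0=1 -> 1011
Step 3: G0=1(const) G1=0(const) G2=NOT G3=NOT 1=0 G3=NOT G1=NOT 0=1 -> 1001
Step 4: G0=1(const) G1=0(const) G2=NOT G3=NOT 1=0 G3=NOT G1=NOT 0=1 -> 1001
Fixed point reached at step 3: 1001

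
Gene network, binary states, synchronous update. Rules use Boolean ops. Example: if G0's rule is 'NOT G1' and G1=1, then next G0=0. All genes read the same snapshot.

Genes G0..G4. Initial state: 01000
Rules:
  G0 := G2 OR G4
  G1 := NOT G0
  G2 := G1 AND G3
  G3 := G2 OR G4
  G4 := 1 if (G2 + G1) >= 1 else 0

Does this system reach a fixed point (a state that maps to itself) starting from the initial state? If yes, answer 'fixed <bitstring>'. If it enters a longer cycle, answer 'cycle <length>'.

Step 0: 01000
Step 1: G0=G2|G4=0|0=0 G1=NOT G0=NOT 0=1 G2=G1&G3=1&0=0 G3=G2|G4=0|0=0 G4=(0+1>=1)=1 -> 01001
Step 2: G0=G2|G4=0|1=1 G1=NOT G0=NOT 0=1 G2=G1&G3=1&0=0 G3=G2|G4=0|1=1 G4=(0+1>=1)=1 -> 11011
Step 3: G0=G2|G4=0|1=1 G1=NOT G0=NOT 1=0 G2=G1&G3=1&1=1 G3=G2|G4=0|1=1 G4=(0+1>=1)=1 -> 10111
Step 4: G0=G2|G4=1|1=1 G1=NOT G0=NOT 1=0 G2=G1&G3=0&1=0 G3=G2|G4=1|1=1 G4=(1+0>=1)=1 -> 10011
Step 5: G0=G2|G4=0|1=1 G1=NOT G0=NOT 1=0 G2=G1&G3=0&1=0 G3=G2|G4=0|1=1 G4=(0+0>=1)=0 -> 10010
Step 6: G0=G2|G4=0|0=0 G1=NOT G0=NOT 1=0 G2=G1&G3=0&1=0 G3=G2|G4=0|0=0 G4=(0+0>=1)=0 -> 00000
Step 7: G0=G2|G4=0|0=0 G1=NOT G0=NOT 0=1 G2=G1&G3=0&0=0 G3=G2|G4=0|0=0 G4=(0+0>=1)=0 -> 01000
Cycle of length 7 starting at step 0 -> no fixed point

Answer: cycle 7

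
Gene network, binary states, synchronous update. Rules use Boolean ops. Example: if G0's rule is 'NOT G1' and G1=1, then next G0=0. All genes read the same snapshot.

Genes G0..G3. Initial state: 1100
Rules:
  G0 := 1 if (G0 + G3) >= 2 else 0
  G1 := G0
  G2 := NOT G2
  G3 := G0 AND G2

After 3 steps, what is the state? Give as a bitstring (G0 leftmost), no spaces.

Step 1: G0=(1+0>=2)=0 G1=G0=1 G2=NOT G2=NOT 0=1 G3=G0&G2=1&0=0 -> 0110
Step 2: G0=(0+0>=2)=0 G1=G0=0 G2=NOT G2=NOT 1=0 G3=G0&G2=0&1=0 -> 0000
Step 3: G0=(0+0>=2)=0 G1=G0=0 G2=NOT G2=NOT 0=1 G3=G0&G2=0&0=0 -> 0010

0010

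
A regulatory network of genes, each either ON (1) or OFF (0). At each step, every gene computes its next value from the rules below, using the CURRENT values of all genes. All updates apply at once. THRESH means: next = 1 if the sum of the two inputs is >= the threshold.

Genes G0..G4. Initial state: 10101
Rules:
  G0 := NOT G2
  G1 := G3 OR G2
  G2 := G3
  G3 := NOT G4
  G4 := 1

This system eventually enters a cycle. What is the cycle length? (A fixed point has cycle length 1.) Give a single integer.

Step 0: 10101
Step 1: G0=NOT G2=NOT 1=0 G1=G3|G2=0|1=1 G2=G3=0 G3=NOT G4=NOT 1=0 G4=1(const) -> 01001
Step 2: G0=NOT G2=NOT 0=1 G1=G3|G2=0|0=0 G2=G3=0 G3=NOT G4=NOT 1=0 G4=1(const) -> 10001
Step 3: G0=NOT G2=NOT 0=1 G1=G3|G2=0|0=0 G2=G3=0 G3=NOT G4=NOT 1=0 G4=1(const) -> 10001
State from step 3 equals state from step 2 -> cycle length 1

Answer: 1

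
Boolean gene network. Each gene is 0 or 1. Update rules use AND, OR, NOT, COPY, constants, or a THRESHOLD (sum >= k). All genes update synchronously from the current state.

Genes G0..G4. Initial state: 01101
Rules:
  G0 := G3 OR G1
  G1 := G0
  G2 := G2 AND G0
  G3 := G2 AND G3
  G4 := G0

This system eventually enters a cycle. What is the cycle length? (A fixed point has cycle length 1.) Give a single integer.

Answer: 2

Derivation:
Step 0: 01101
Step 1: G0=G3|G1=0|1=1 G1=G0=0 G2=G2&G0=1&0=0 G3=G2&G3=1&0=0 G4=G0=0 -> 10000
Step 2: G0=G3|G1=0|0=0 G1=G0=1 G2=G2&G0=0&1=0 G3=G2&G3=0&0=0 G4=G0=1 -> 01001
Step 3: G0=G3|G1=0|1=1 G1=G0=0 G2=G2&G0=0&0=0 G3=G2&G3=0&0=0 G4=G0=0 -> 10000
State from step 3 equals state from step 1 -> cycle length 2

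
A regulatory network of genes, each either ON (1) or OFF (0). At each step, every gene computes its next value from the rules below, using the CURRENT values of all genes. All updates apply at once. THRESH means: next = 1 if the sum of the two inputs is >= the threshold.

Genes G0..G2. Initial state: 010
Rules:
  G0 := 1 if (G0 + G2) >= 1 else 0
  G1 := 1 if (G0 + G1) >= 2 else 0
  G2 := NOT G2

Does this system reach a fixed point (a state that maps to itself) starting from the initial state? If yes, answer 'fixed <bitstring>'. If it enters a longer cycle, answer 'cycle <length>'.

Answer: cycle 2

Derivation:
Step 0: 010
Step 1: G0=(0+0>=1)=0 G1=(0+1>=2)=0 G2=NOT G2=NOT 0=1 -> 001
Step 2: G0=(0+1>=1)=1 G1=(0+0>=2)=0 G2=NOT G2=NOT 1=0 -> 100
Step 3: G0=(1+0>=1)=1 G1=(1+0>=2)=0 G2=NOT G2=NOT 0=1 -> 101
Step 4: G0=(1+1>=1)=1 G1=(1+0>=2)=0 G2=NOT G2=NOT 1=0 -> 100
Cycle of length 2 starting at step 2 -> no fixed point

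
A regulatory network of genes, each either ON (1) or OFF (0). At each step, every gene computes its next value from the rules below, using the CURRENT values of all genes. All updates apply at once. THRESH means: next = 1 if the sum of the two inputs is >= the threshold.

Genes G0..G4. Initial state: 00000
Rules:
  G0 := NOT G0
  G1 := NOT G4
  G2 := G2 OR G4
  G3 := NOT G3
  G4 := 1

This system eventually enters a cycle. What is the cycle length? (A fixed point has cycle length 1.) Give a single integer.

Step 0: 00000
Step 1: G0=NOT G0=NOT 0=1 G1=NOT G4=NOT 0=1 G2=G2|G4=0|0=0 G3=NOT G3=NOT 0=1 G4=1(const) -> 11011
Step 2: G0=NOT G0=NOT 1=0 G1=NOT G4=NOT 1=0 G2=G2|G4=0|1=1 G3=NOT G3=NOT 1=0 G4=1(const) -> 00101
Step 3: G0=NOT G0=NOT 0=1 G1=NOT G4=NOT 1=0 G2=G2|G4=1|1=1 G3=NOT G3=NOT 0=1 G4=1(const) -> 10111
Step 4: G0=NOT G0=NOT 1=0 G1=NOT G4=NOT 1=0 G2=G2|G4=1|1=1 G3=NOT G3=NOT 1=0 G4=1(const) -> 00101
State from step 4 equals state from step 2 -> cycle length 2

Answer: 2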